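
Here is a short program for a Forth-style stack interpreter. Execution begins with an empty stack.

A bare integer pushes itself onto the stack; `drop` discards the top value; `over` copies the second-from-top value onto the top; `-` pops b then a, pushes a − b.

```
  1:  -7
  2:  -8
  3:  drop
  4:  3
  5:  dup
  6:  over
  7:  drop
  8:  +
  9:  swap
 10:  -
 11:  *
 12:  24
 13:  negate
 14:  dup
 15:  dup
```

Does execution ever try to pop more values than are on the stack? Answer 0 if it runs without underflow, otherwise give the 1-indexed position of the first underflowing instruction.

-7   -> -7
-8   -> -7 -8
drop -> -7
3    -> -7 3
dup  -> -7 3 3
over -> -7 3 3 3
drop -> -7 3 3
+    -> -7 6
swap -> 6 -7
-    -> 13
*  — needs 2 operands, stack has 1 → underflow

11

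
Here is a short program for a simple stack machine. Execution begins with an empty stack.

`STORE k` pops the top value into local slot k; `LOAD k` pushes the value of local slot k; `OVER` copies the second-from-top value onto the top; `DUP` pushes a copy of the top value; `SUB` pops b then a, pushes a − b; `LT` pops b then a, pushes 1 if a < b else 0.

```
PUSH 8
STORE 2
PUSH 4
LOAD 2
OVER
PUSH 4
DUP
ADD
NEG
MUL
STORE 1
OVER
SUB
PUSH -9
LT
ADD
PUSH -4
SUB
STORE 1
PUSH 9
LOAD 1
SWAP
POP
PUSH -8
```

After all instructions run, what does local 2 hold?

8

PUSH 8  → [8]
STORE 2 → []
PUSH 4  → [4]
LOAD 2  → [4, 8]
OVER    → [4, 8, 4]
PUSH 4  → [4, 8, 4, 4]
DUP     → [4, 8, 4, 4, 4]
ADD     → [4, 8, 4, 8]
NEG     → [4, 8, 4, -8]
MUL     → [4, 8, -32]
STORE 1 → [4, 8]
OVER    → [4, 8, 4]
SUB     → [4, 4]
PUSH -9 → [4, 4, -9]
LT      → [4, 0]
ADD     → [4]
PUSH -4 → [4, -4]
SUB     → [8]
STORE 1 → []
PUSH 9  → [9]
LOAD 1  → [9, 8]
SWAP    → [8, 9]
POP     → [8]
PUSH -8 → [8, -8]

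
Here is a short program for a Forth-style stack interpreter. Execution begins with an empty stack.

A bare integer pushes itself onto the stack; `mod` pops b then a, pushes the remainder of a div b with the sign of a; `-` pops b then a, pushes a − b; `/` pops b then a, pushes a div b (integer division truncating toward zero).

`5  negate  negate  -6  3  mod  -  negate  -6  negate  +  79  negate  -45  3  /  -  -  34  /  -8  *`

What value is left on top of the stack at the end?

5       [5]
negate  [-5]
negate  [5]
-6      [5, -6]
3       [5, -6, 3]
mod     [5, 0]
-       [5]
negate  [-5]
-6      [-5, -6]
negate  [-5, 6]
+       [1]
79      [1, 79]
negate  [1, -79]
-45     [1, -79, -45]
3       [1, -79, -45, 3]
/       [1, -79, -15]
-       [1, -64]
-       [65]
34      [65, 34]
/       [1]
-8      [1, -8]
*       [-8]

-8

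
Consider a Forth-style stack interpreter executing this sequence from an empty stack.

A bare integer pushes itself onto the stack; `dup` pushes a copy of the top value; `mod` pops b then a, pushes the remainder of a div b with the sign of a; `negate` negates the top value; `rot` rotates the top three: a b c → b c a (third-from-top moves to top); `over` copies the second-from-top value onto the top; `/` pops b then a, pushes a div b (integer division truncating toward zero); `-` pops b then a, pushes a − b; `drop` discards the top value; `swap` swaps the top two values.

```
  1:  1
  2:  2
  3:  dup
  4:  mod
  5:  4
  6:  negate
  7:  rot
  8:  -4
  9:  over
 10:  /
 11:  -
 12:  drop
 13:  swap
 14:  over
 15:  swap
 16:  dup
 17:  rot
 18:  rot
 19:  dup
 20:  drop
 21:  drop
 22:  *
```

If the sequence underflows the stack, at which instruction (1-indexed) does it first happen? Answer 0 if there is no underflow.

1       1
2       1 2
dup     1 2 2
mod     1 0
4       1 0 4
negate  1 0 -4
rot     0 -4 1
-4      0 -4 1 -4
over    0 -4 1 -4 1
/       0 -4 1 -4
-       0 -4 5
drop    0 -4
swap    -4 0
over    -4 0 -4
swap    -4 -4 0
dup     -4 -4 0 0
rot     -4 0 0 -4
rot     -4 0 -4 0
dup     -4 0 -4 0 0
drop    -4 0 -4 0
drop    -4 0 -4
*       -4 0

0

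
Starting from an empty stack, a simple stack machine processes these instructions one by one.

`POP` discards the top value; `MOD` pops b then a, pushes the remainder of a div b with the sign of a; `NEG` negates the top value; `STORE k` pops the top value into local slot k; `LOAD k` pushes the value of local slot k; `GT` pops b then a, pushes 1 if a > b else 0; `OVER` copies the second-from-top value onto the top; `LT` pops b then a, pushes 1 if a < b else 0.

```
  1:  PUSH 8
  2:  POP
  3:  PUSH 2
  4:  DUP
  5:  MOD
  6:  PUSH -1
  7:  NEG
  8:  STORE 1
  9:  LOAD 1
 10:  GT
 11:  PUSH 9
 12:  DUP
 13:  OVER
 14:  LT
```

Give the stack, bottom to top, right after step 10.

PUSH 8  → 8
POP     → (empty)
PUSH 2  → 2
DUP     → 2 2
MOD     → 0
PUSH -1 → 0 -1
NEG     → 0 1
STORE 1 → 0
LOAD 1  → 0 1
GT      → 0

[0]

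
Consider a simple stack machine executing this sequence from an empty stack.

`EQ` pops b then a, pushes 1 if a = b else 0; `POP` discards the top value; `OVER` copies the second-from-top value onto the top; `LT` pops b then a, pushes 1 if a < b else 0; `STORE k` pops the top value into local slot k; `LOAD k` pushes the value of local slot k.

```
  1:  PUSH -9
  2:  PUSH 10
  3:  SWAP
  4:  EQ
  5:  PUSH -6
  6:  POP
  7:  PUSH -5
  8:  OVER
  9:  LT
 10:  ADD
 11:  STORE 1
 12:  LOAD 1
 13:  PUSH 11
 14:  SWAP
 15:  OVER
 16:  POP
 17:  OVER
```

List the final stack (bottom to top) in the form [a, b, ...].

[11, 1, 11]

PUSH -9 → [-9]
PUSH 10 → [-9, 10]
SWAP    → [10, -9]
EQ      → [0]
PUSH -6 → [0, -6]
POP     → [0]
PUSH -5 → [0, -5]
OVER    → [0, -5, 0]
LT      → [0, 1]
ADD     → [1]
STORE 1 → []
LOAD 1  → [1]
PUSH 11 → [1, 11]
SWAP    → [11, 1]
OVER    → [11, 1, 11]
POP     → [11, 1]
OVER    → [11, 1, 11]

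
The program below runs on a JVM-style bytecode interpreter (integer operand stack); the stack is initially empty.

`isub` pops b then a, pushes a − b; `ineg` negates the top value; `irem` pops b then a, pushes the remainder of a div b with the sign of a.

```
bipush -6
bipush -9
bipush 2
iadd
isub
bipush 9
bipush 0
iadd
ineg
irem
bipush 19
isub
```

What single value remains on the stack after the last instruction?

bipush -6 → [-6]
bipush -9 → [-6, -9]
bipush 2  → [-6, -9, 2]
iadd      → [-6, -7]
isub      → [1]
bipush 9  → [1, 9]
bipush 0  → [1, 9, 0]
iadd      → [1, 9]
ineg      → [1, -9]
irem      → [1]
bipush 19 → [1, 19]
isub      → [-18]

-18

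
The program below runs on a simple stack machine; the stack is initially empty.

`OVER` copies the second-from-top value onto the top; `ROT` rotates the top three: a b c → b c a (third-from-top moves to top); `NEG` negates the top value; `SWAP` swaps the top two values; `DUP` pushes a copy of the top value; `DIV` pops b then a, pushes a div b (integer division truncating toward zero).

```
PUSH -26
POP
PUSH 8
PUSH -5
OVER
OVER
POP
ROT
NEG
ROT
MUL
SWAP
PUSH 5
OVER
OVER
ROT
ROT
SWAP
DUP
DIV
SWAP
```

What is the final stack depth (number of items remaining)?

PUSH -26 → [-26]
POP      → []
PUSH 8   → [8]
PUSH -5  → [8, -5]
OVER     → [8, -5, 8]
OVER     → [8, -5, 8, -5]
POP      → [8, -5, 8]
ROT      → [-5, 8, 8]
NEG      → [-5, 8, -8]
ROT      → [8, -8, -5]
MUL      → [8, 40]
SWAP     → [40, 8]
PUSH 5   → [40, 8, 5]
OVER     → [40, 8, 5, 8]
OVER     → [40, 8, 5, 8, 5]
ROT      → [40, 8, 8, 5, 5]
ROT      → [40, 8, 5, 5, 8]
SWAP     → [40, 8, 5, 8, 5]
DUP      → [40, 8, 5, 8, 5, 5]
DIV      → [40, 8, 5, 8, 1]
SWAP     → [40, 8, 5, 1, 8]

5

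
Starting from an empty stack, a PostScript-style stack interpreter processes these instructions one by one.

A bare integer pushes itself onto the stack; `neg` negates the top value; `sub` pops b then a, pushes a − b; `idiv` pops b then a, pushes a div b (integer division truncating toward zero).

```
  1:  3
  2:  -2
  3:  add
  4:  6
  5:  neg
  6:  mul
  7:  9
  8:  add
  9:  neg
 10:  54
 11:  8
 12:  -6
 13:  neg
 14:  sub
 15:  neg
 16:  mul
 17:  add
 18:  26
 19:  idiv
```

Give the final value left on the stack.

-4

3    → [3]
-2   → [3, -2]
add  → [1]
6    → [1, 6]
neg  → [1, -6]
mul  → [-6]
9    → [-6, 9]
add  → [3]
neg  → [-3]
54   → [-3, 54]
8    → [-3, 54, 8]
-6   → [-3, 54, 8, -6]
neg  → [-3, 54, 8, 6]
sub  → [-3, 54, 2]
neg  → [-3, 54, -2]
mul  → [-3, -108]
add  → [-111]
26   → [-111, 26]
idiv → [-4]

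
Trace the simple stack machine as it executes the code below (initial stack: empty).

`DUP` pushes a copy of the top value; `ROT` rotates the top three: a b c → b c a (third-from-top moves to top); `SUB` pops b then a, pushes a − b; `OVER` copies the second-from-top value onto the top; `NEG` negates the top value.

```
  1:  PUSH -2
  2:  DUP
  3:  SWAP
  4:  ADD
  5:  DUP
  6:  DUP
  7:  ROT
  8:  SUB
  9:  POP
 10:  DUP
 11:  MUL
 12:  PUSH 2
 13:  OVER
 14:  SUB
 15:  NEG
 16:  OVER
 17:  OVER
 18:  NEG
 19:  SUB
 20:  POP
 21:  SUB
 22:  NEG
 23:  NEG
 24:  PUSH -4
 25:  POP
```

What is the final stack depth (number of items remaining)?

1

PUSH -2 → -2
DUP     → -2 -2
SWAP    → -2 -2
ADD     → -4
DUP     → -4 -4
DUP     → -4 -4 -4
ROT     → -4 -4 -4
SUB     → -4 0
POP     → -4
DUP     → -4 -4
MUL     → 16
PUSH 2  → 16 2
OVER    → 16 2 16
SUB     → 16 -14
NEG     → 16 14
OVER    → 16 14 16
OVER    → 16 14 16 14
NEG     → 16 14 16 -14
SUB     → 16 14 30
POP     → 16 14
SUB     → 2
NEG     → -2
NEG     → 2
PUSH -4 → 2 -4
POP     → 2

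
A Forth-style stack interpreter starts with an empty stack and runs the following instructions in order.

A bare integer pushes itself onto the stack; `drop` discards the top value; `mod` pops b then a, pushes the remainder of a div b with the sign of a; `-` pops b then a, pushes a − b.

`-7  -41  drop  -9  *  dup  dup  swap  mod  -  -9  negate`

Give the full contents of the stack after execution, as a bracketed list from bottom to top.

-7      [-7]
-41     [-7, -41]
drop    [-7]
-9      [-7, -9]
*       [63]
dup     [63, 63]
dup     [63, 63, 63]
swap    [63, 63, 63]
mod     [63, 0]
-       [63]
-9      [63, -9]
negate  [63, 9]

[63, 9]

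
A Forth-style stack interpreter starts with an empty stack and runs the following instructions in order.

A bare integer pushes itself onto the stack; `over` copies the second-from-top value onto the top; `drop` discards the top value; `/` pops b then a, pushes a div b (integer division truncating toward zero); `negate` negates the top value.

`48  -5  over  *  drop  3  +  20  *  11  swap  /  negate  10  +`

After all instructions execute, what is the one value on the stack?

10

48     -> 48
-5     -> 48 -5
over   -> 48 -5 48
*      -> 48 -240
drop   -> 48
3      -> 48 3
+      -> 51
20     -> 51 20
*      -> 1020
11     -> 1020 11
swap   -> 11 1020
/      -> 0
negate -> 0
10     -> 0 10
+      -> 10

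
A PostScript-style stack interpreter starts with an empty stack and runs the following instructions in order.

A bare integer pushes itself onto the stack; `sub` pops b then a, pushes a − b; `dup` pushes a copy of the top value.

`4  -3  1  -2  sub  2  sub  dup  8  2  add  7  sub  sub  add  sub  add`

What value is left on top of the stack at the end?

4   → [4]
-3  → [4, -3]
1   → [4, -3, 1]
-2  → [4, -3, 1, -2]
sub → [4, -3, 3]
2   → [4, -3, 3, 2]
sub → [4, -3, 1]
dup → [4, -3, 1, 1]
8   → [4, -3, 1, 1, 8]
2   → [4, -3, 1, 1, 8, 2]
add → [4, -3, 1, 1, 10]
7   → [4, -3, 1, 1, 10, 7]
sub → [4, -3, 1, 1, 3]
sub → [4, -3, 1, -2]
add → [4, -3, -1]
sub → [4, -2]
add → [2]

2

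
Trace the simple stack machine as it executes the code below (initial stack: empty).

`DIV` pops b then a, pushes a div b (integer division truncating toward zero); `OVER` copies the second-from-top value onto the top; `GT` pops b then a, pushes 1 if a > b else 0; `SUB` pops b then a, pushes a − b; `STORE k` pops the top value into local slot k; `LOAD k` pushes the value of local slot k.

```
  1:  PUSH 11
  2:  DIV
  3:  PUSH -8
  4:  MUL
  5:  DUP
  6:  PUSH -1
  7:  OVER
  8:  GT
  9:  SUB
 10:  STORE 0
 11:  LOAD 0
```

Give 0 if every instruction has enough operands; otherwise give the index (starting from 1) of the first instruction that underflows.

PUSH 11 : [11]
DIV  — needs 2 operands, stack has 1 → underflow

2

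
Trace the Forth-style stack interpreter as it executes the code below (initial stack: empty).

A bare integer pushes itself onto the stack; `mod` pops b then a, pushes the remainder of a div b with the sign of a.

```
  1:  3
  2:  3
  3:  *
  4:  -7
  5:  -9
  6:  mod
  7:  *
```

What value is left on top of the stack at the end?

-63

3   : 3
3   : 3 3
*   : 9
-7  : 9 -7
-9  : 9 -7 -9
mod : 9 -7
*   : -63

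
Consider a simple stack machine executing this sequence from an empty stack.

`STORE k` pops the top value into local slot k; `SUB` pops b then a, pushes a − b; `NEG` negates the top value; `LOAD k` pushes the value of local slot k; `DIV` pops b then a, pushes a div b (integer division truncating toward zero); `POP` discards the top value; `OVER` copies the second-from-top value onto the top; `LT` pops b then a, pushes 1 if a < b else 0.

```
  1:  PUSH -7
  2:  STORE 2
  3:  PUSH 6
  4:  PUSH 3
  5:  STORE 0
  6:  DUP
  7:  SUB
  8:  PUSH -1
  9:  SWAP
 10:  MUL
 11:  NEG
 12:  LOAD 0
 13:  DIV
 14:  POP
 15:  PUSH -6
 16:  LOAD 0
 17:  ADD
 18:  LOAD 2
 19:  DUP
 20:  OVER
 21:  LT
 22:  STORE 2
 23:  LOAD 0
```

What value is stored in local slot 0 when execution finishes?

PUSH -7 → [-7]
STORE 2 → []
PUSH 6  → [6]
PUSH 3  → [6, 3]
STORE 0 → [6]
DUP     → [6, 6]
SUB     → [0]
PUSH -1 → [0, -1]
SWAP    → [-1, 0]
MUL     → [0]
NEG     → [0]
LOAD 0  → [0, 3]
DIV     → [0]
POP     → []
PUSH -6 → [-6]
LOAD 0  → [-6, 3]
ADD     → [-3]
LOAD 2  → [-3, -7]
DUP     → [-3, -7, -7]
OVER    → [-3, -7, -7, -7]
LT      → [-3, -7, 0]
STORE 2 → [-3, -7]
LOAD 0  → [-3, -7, 3]

3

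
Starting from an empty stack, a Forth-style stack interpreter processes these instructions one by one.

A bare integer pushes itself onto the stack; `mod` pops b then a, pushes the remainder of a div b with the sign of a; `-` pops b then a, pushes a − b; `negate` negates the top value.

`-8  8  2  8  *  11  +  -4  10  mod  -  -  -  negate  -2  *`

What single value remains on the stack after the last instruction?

-8     -> -8
8      -> -8 8
2      -> -8 8 2
8      -> -8 8 2 8
*      -> -8 8 16
11     -> -8 8 16 11
+      -> -8 8 27
-4     -> -8 8 27 -4
10     -> -8 8 27 -4 10
mod    -> -8 8 27 -4
-      -> -8 8 31
-      -> -8 -23
-      -> 15
negate -> -15
-2     -> -15 -2
*      -> 30

30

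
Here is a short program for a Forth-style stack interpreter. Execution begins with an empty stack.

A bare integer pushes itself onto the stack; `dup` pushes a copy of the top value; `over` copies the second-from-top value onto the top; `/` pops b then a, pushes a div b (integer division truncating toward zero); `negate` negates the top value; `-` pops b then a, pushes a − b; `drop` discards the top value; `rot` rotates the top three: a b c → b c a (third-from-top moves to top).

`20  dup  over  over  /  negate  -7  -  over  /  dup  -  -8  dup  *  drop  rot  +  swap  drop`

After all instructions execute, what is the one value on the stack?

20

20     : 20
dup    : 20 20
over   : 20 20 20
over   : 20 20 20 20
/      : 20 20 1
negate : 20 20 -1
-7     : 20 20 -1 -7
-      : 20 20 6
over   : 20 20 6 20
/      : 20 20 0
dup    : 20 20 0 0
-      : 20 20 0
-8     : 20 20 0 -8
dup    : 20 20 0 -8 -8
*      : 20 20 0 64
drop   : 20 20 0
rot    : 20 0 20
+      : 20 20
swap   : 20 20
drop   : 20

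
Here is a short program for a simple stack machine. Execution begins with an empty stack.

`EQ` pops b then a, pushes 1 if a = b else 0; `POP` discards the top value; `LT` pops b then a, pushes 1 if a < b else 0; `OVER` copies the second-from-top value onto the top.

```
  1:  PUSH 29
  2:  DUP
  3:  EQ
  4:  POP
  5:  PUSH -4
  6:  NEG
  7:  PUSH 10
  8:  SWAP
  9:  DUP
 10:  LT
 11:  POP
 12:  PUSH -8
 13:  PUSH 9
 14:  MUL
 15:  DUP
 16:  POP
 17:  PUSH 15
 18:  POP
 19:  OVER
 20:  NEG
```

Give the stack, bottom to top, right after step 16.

PUSH 29 → [29]
DUP     → [29, 29]
EQ      → [1]
POP     → []
PUSH -4 → [-4]
NEG     → [4]
PUSH 10 → [4, 10]
SWAP    → [10, 4]
DUP     → [10, 4, 4]
LT      → [10, 0]
POP     → [10]
PUSH -8 → [10, -8]
PUSH 9  → [10, -8, 9]
MUL     → [10, -72]
DUP     → [10, -72, -72]
POP     → [10, -72]

[10, -72]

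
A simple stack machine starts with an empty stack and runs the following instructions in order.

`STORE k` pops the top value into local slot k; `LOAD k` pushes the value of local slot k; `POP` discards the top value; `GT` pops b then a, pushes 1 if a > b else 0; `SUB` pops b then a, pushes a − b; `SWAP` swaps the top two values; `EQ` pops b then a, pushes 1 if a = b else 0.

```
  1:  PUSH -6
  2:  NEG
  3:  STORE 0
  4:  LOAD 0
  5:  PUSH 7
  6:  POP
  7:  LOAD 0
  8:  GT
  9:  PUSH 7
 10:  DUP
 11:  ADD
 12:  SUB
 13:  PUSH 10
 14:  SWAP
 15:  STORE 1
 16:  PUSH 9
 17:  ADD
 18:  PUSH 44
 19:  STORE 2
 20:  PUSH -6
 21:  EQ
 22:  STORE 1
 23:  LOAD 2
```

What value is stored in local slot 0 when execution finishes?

PUSH -6 → -6
NEG     → 6
STORE 0 → (empty)
LOAD 0  → 6
PUSH 7  → 6 7
POP     → 6
LOAD 0  → 6 6
GT      → 0
PUSH 7  → 0 7
DUP     → 0 7 7
ADD     → 0 14
SUB     → -14
PUSH 10 → -14 10
SWAP    → 10 -14
STORE 1 → 10
PUSH 9  → 10 9
ADD     → 19
PUSH 44 → 19 44
STORE 2 → 19
PUSH -6 → 19 -6
EQ      → 0
STORE 1 → (empty)
LOAD 2  → 44

6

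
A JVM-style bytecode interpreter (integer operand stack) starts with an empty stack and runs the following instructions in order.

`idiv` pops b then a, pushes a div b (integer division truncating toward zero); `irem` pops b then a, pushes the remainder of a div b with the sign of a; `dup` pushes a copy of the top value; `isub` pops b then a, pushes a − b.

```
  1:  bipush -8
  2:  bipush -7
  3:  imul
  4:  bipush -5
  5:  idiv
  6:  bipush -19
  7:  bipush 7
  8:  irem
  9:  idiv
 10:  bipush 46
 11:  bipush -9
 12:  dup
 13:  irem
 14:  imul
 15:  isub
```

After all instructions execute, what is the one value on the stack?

2

bipush -8  : -8
bipush -7  : -8 -7
imul       : 56
bipush -5  : 56 -5
idiv       : -11
bipush -19 : -11 -19
bipush 7   : -11 -19 7
irem       : -11 -5
idiv       : 2
bipush 46  : 2 46
bipush -9  : 2 46 -9
dup        : 2 46 -9 -9
irem       : 2 46 0
imul       : 2 0
isub       : 2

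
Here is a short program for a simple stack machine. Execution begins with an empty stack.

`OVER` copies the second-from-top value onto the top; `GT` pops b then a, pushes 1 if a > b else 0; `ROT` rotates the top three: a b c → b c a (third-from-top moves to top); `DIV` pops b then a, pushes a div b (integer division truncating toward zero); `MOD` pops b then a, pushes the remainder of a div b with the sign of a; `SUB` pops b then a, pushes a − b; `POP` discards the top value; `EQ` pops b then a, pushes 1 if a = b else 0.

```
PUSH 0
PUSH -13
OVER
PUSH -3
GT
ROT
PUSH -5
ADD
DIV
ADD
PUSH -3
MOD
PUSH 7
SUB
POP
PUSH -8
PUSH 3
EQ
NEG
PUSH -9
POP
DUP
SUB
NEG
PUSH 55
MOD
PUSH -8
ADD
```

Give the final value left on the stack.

-8

PUSH 0   → [0]
PUSH -13 → [0, -13]
OVER     → [0, -13, 0]
PUSH -3  → [0, -13, 0, -3]
GT       → [0, -13, 1]
ROT      → [-13, 1, 0]
PUSH -5  → [-13, 1, 0, -5]
ADD      → [-13, 1, -5]
DIV      → [-13, 0]
ADD      → [-13]
PUSH -3  → [-13, -3]
MOD      → [-1]
PUSH 7   → [-1, 7]
SUB      → [-8]
POP      → []
PUSH -8  → [-8]
PUSH 3   → [-8, 3]
EQ       → [0]
NEG      → [0]
PUSH -9  → [0, -9]
POP      → [0]
DUP      → [0, 0]
SUB      → [0]
NEG      → [0]
PUSH 55  → [0, 55]
MOD      → [0]
PUSH -8  → [0, -8]
ADD      → [-8]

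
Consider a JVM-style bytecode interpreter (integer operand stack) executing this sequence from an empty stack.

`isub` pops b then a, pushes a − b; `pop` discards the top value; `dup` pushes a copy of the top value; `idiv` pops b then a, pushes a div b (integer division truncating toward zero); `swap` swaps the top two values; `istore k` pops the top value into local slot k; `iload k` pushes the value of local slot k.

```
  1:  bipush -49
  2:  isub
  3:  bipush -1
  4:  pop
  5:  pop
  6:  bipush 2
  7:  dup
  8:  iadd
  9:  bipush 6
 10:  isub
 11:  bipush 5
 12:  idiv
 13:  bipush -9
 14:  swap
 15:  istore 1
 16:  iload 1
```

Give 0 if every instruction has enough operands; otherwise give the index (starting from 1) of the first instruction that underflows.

bipush -49 -> [-49]
isub  — needs 2 operands, stack has 1 → underflow

2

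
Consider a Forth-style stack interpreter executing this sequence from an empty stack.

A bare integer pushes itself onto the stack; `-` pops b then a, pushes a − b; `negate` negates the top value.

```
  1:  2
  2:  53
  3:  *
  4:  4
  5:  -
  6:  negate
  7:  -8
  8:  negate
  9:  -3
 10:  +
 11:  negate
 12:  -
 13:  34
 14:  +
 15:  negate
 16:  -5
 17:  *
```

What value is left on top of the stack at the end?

2      → 2
53     → 2 53
*      → 106
4      → 106 4
-      → 102
negate → -102
-8     → -102 -8
negate → -102 8
-3     → -102 8 -3
+      → -102 5
negate → -102 -5
-      → -97
34     → -97 34
+      → -63
negate → 63
-5     → 63 -5
*      → -315

-315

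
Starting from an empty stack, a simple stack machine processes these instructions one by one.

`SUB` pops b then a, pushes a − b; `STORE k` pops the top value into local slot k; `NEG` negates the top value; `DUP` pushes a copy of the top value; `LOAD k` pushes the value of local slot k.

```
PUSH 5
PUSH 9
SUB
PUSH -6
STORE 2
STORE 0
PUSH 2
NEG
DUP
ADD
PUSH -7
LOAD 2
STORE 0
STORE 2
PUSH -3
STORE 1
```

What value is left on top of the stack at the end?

PUSH 5   [5]
PUSH 9   [5, 9]
SUB      [-4]
PUSH -6  [-4, -6]
STORE 2  [-4]
STORE 0  []
PUSH 2   [2]
NEG      [-2]
DUP      [-2, -2]
ADD      [-4]
PUSH -7  [-4, -7]
LOAD 2   [-4, -7, -6]
STORE 0  [-4, -7]
STORE 2  [-4]
PUSH -3  [-4, -3]
STORE 1  [-4]

-4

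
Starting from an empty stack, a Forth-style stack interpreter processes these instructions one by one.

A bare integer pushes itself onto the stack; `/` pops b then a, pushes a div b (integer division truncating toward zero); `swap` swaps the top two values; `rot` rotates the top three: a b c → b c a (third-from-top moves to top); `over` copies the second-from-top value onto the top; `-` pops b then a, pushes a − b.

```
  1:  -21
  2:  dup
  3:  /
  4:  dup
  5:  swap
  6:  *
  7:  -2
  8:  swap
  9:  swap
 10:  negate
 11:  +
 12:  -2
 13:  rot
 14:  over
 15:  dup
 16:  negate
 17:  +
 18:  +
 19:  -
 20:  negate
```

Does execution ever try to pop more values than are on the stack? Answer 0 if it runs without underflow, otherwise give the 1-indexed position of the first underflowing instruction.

13

-21    -> -21
dup    -> -21 -21
/      -> 1
dup    -> 1 1
swap   -> 1 1
*      -> 1
-2     -> 1 -2
swap   -> -2 1
swap   -> 1 -2
negate -> 1 2
+      -> 3
-2     -> 3 -2
rot  — needs 3 operands, stack has 2 → underflow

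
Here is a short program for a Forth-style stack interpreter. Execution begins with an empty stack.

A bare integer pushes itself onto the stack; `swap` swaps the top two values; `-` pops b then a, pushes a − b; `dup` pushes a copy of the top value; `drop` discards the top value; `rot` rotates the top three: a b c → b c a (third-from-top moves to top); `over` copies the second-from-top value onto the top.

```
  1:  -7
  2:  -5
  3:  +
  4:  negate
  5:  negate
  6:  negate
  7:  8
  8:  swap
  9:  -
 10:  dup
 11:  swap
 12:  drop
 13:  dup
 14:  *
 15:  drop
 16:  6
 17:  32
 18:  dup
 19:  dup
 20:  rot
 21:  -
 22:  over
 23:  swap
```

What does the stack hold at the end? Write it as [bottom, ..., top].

-7      [-7]
-5      [-7, -5]
+       [-12]
negate  [12]
negate  [-12]
negate  [12]
8       [12, 8]
swap    [8, 12]
-       [-4]
dup     [-4, -4]
swap    [-4, -4]
drop    [-4]
dup     [-4, -4]
*       [16]
drop    []
6       [6]
32      [6, 32]
dup     [6, 32, 32]
dup     [6, 32, 32, 32]
rot     [6, 32, 32, 32]
-       [6, 32, 0]
over    [6, 32, 0, 32]
swap    [6, 32, 32, 0]

[6, 32, 32, 0]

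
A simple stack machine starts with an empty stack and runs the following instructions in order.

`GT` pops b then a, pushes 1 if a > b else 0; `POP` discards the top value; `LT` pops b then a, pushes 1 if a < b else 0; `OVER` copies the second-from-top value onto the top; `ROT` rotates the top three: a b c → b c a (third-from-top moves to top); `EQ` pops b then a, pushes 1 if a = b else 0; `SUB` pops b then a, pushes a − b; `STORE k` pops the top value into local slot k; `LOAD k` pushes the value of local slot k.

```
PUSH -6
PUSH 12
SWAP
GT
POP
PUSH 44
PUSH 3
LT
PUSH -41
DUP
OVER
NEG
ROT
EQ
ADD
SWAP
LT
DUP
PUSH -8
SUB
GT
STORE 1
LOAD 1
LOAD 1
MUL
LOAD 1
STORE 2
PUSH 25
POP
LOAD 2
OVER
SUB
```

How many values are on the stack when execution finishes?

2

PUSH -6   [-6]
PUSH 12   [-6, 12]
SWAP      [12, -6]
GT        [1]
POP       []
PUSH 44   [44]
PUSH 3    [44, 3]
LT        [0]
PUSH -41  [0, -41]
DUP       [0, -41, -41]
OVER      [0, -41, -41, -41]
NEG       [0, -41, -41, 41]
ROT       [0, -41, 41, -41]
EQ        [0, -41, 0]
ADD       [0, -41]
SWAP      [-41, 0]
LT        [1]
DUP       [1, 1]
PUSH -8   [1, 1, -8]
SUB       [1, 9]
GT        [0]
STORE 1   []
LOAD 1    [0]
LOAD 1    [0, 0]
MUL       [0]
LOAD 1    [0, 0]
STORE 2   [0]
PUSH 25   [0, 25]
POP       [0]
LOAD 2    [0, 0]
OVER      [0, 0, 0]
SUB       [0, 0]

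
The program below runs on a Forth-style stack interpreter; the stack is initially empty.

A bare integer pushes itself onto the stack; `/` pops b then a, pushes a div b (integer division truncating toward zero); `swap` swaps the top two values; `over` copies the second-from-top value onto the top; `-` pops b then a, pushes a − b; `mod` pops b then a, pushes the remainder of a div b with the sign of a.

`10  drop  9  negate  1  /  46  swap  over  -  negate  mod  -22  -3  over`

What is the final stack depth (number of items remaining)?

10     → [10]
drop   → []
9      → [9]
negate → [-9]
1      → [-9, 1]
/      → [-9]
46     → [-9, 46]
swap   → [46, -9]
over   → [46, -9, 46]
-      → [46, -55]
negate → [46, 55]
mod    → [46]
-22    → [46, -22]
-3     → [46, -22, -3]
over   → [46, -22, -3, -22]

4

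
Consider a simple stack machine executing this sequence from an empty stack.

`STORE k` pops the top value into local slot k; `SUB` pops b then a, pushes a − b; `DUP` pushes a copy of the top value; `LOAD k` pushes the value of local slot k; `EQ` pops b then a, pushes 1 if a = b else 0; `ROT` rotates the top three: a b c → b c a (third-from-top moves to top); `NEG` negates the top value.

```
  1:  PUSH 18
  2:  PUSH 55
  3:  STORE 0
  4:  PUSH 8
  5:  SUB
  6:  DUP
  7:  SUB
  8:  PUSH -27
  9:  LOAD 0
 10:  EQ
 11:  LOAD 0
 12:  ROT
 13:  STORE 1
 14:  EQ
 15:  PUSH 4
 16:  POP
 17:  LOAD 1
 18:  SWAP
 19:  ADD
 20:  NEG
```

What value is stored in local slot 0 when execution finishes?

55

PUSH 18  → 18
PUSH 55  → 18 55
STORE 0  → 18
PUSH 8   → 18 8
SUB      → 10
DUP      → 10 10
SUB      → 0
PUSH -27 → 0 -27
LOAD 0   → 0 -27 55
EQ       → 0 0
LOAD 0   → 0 0 55
ROT      → 0 55 0
STORE 1  → 0 55
EQ       → 0
PUSH 4   → 0 4
POP      → 0
LOAD 1   → 0 0
SWAP     → 0 0
ADD      → 0
NEG      → 0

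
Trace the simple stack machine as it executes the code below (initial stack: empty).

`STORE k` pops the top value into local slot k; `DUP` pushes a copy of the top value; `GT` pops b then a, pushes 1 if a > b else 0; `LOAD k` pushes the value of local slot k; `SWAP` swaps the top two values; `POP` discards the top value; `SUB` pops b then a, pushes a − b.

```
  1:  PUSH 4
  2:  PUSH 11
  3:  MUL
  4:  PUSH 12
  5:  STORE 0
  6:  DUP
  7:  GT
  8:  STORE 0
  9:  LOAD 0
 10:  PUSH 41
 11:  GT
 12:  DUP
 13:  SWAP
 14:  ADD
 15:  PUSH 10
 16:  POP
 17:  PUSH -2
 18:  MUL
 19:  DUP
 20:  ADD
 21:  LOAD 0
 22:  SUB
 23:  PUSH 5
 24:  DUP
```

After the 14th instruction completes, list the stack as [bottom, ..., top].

PUSH 4  : [4]
PUSH 11 : [4, 11]
MUL     : [44]
PUSH 12 : [44, 12]
STORE 0 : [44]
DUP     : [44, 44]
GT      : [0]
STORE 0 : []
LOAD 0  : [0]
PUSH 41 : [0, 41]
GT      : [0]
DUP     : [0, 0]
SWAP    : [0, 0]
ADD     : [0]

[0]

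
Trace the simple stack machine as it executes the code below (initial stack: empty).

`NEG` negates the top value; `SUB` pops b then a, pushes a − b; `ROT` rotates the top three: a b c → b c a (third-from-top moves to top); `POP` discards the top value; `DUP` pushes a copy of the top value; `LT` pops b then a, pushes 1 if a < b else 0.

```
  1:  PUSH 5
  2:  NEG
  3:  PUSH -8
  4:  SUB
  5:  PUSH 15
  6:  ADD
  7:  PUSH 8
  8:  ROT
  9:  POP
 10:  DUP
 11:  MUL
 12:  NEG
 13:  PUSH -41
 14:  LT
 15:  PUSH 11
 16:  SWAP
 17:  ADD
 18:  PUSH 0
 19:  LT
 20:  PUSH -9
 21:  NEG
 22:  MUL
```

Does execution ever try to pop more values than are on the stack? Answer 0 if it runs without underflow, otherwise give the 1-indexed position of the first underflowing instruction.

PUSH 5   [5]
NEG      [-5]
PUSH -8  [-5, -8]
SUB      [3]
PUSH 15  [3, 15]
ADD      [18]
PUSH 8   [18, 8]
ROT  — needs 3 operands, stack has 2 → underflow

8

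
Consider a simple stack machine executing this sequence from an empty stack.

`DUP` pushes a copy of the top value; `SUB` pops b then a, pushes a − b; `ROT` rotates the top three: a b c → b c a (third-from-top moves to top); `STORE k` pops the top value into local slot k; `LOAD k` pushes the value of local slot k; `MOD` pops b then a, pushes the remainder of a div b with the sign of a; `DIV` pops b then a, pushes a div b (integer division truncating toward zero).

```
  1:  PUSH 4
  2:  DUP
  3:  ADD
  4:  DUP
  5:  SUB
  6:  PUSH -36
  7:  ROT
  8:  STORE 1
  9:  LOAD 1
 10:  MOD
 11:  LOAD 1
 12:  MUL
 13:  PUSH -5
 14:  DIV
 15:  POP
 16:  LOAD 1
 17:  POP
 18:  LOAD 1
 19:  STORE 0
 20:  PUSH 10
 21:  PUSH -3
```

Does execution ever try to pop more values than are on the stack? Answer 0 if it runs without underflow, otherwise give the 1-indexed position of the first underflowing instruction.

PUSH 4   : 4
DUP      : 4 4
ADD      : 8
DUP      : 8 8
SUB      : 0
PUSH -36 : 0 -36
ROT  — needs 3 operands, stack has 2 → underflow

7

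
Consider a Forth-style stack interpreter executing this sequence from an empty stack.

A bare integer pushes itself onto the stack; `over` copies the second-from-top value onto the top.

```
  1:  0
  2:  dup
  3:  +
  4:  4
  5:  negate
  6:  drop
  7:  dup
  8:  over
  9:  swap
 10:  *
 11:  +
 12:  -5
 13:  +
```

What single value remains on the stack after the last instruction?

-5

0      : 0
dup    : 0 0
+      : 0
4      : 0 4
negate : 0 -4
drop   : 0
dup    : 0 0
over   : 0 0 0
swap   : 0 0 0
*      : 0 0
+      : 0
-5     : 0 -5
+      : -5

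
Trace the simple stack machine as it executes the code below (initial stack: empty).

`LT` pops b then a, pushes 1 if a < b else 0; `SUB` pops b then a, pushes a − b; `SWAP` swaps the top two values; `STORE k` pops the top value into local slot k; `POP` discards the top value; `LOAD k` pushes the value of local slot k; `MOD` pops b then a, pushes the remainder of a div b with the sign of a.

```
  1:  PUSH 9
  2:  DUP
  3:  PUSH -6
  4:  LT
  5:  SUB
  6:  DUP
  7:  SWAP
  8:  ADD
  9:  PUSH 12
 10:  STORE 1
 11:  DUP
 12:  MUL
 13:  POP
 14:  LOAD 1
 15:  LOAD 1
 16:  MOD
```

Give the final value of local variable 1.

PUSH 9  : 9
DUP     : 9 9
PUSH -6 : 9 9 -6
LT      : 9 0
SUB     : 9
DUP     : 9 9
SWAP    : 9 9
ADD     : 18
PUSH 12 : 18 12
STORE 1 : 18
DUP     : 18 18
MUL     : 324
POP     : (empty)
LOAD 1  : 12
LOAD 1  : 12 12
MOD     : 0

12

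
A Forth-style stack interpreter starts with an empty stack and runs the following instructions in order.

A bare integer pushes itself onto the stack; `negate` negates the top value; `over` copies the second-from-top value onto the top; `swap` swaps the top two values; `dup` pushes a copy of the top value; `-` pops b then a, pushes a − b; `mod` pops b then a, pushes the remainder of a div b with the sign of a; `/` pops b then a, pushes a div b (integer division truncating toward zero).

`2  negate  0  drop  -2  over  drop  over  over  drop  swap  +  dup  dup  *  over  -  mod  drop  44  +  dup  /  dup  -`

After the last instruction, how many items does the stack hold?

2      → 2
negate → -2
0      → -2 0
drop   → -2
-2     → -2 -2
over   → -2 -2 -2
drop   → -2 -2
over   → -2 -2 -2
over   → -2 -2 -2 -2
drop   → -2 -2 -2
swap   → -2 -2 -2
+      → -2 -4
dup    → -2 -4 -4
dup    → -2 -4 -4 -4
*      → -2 -4 16
over   → -2 -4 16 -4
-      → -2 -4 20
mod    → -2 -4
drop   → -2
44     → -2 44
+      → 42
dup    → 42 42
/      → 1
dup    → 1 1
-      → 0

1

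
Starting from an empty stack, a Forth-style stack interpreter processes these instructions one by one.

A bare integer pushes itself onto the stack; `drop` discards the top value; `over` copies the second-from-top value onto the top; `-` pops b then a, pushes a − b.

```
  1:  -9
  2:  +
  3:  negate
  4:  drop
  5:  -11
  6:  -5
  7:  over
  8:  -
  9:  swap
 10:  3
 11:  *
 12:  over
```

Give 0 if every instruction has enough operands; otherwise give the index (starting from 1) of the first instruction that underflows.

-9 : [-9]
+  — needs 2 operands, stack has 1 → underflow

2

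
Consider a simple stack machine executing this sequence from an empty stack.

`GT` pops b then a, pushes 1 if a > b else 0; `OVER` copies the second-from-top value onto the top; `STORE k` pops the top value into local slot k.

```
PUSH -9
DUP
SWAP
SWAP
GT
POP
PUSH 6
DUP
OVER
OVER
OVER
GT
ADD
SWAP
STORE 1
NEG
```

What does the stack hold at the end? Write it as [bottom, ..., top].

[6, -6]

PUSH -9 -> [-9]
DUP     -> [-9, -9]
SWAP    -> [-9, -9]
SWAP    -> [-9, -9]
GT      -> [0]
POP     -> []
PUSH 6  -> [6]
DUP     -> [6, 6]
OVER    -> [6, 6, 6]
OVER    -> [6, 6, 6, 6]
OVER    -> [6, 6, 6, 6, 6]
GT      -> [6, 6, 6, 0]
ADD     -> [6, 6, 6]
SWAP    -> [6, 6, 6]
STORE 1 -> [6, 6]
NEG     -> [6, -6]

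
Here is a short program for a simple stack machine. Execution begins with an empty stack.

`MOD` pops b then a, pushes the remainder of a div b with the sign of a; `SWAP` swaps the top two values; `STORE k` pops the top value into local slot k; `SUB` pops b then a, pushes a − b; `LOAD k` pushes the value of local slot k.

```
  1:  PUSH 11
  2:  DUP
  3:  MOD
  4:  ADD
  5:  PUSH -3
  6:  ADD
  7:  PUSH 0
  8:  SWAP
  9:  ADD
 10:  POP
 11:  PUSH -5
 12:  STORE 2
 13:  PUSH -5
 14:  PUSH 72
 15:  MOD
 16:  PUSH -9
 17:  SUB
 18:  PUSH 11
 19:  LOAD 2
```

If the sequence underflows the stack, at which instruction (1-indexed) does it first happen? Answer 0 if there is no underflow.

4

PUSH 11 → 11
DUP     → 11 11
MOD     → 0
ADD  — needs 2 operands, stack has 1 → underflow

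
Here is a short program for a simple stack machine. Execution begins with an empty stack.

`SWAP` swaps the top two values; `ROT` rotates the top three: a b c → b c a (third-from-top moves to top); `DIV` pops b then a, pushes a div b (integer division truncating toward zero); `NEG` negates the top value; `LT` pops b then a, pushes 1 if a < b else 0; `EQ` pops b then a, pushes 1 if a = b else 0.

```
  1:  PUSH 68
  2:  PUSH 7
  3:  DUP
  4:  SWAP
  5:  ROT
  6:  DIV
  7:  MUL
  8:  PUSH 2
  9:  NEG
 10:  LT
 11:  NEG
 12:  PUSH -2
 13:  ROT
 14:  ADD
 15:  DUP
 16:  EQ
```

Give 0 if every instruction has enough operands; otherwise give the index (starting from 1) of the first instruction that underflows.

13

PUSH 68 → 68
PUSH 7  → 68 7
DUP     → 68 7 7
SWAP    → 68 7 7
ROT     → 7 7 68
DIV     → 7 0
MUL     → 0
PUSH 2  → 0 2
NEG     → 0 -2
LT      → 0
NEG     → 0
PUSH -2 → 0 -2
ROT  — needs 3 operands, stack has 2 → underflow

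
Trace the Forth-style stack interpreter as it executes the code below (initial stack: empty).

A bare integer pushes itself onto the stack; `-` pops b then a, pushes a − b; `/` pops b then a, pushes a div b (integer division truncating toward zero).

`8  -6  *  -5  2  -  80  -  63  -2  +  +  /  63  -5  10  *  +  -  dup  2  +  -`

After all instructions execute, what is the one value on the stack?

8    [8]
-6   [8, -6]
*    [-48]
-5   [-48, -5]
2    [-48, -5, 2]
-    [-48, -7]
80   [-48, -7, 80]
-    [-48, -87]
63   [-48, -87, 63]
-2   [-48, -87, 63, -2]
+    [-48, -87, 61]
+    [-48, -26]
/    [1]
63   [1, 63]
-5   [1, 63, -5]
10   [1, 63, -5, 10]
*    [1, 63, -50]
+    [1, 13]
-    [-12]
dup  [-12, -12]
2    [-12, -12, 2]
+    [-12, -10]
-    [-2]

-2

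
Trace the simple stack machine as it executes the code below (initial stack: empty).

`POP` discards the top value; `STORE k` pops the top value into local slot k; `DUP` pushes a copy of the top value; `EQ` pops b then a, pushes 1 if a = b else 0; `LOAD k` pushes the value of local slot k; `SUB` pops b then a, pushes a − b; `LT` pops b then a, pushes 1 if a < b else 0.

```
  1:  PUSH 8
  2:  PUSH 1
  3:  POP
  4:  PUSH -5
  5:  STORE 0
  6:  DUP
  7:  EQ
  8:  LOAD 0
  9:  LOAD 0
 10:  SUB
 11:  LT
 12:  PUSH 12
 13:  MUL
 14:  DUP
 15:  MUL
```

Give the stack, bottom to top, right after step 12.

PUSH 8  : 8
PUSH 1  : 8 1
POP     : 8
PUSH -5 : 8 -5
STORE 0 : 8
DUP     : 8 8
EQ      : 1
LOAD 0  : 1 -5
LOAD 0  : 1 -5 -5
SUB     : 1 0
LT      : 0
PUSH 12 : 0 12

[0, 12]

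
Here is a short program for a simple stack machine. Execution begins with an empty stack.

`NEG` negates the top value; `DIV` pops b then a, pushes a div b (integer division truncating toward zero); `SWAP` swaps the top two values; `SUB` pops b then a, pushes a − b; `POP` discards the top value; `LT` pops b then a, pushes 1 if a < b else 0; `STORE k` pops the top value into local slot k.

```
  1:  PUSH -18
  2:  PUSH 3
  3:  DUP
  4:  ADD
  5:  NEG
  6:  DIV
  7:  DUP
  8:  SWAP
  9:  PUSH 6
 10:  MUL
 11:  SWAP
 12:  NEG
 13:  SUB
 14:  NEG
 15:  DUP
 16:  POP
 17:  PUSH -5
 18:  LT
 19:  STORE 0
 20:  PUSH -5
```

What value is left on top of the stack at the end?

PUSH -18  -18
PUSH 3    -18 3
DUP       -18 3 3
ADD       -18 6
NEG       -18 -6
DIV       3
DUP       3 3
SWAP      3 3
PUSH 6    3 3 6
MUL       3 18
SWAP      18 3
NEG       18 -3
SUB       21
NEG       -21
DUP       -21 -21
POP       -21
PUSH -5   -21 -5
LT        1
STORE 0   (empty)
PUSH -5   -5

-5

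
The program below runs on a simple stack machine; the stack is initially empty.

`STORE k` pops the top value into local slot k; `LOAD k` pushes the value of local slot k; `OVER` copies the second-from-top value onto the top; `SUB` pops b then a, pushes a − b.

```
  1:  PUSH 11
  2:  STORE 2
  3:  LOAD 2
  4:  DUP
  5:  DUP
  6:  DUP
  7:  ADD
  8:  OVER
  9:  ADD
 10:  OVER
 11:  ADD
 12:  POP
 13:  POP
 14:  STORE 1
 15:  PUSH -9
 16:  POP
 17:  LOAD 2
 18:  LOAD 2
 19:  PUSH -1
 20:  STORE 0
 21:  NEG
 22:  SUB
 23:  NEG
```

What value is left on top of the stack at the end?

PUSH 11 -> [11]
STORE 2 -> []
LOAD 2  -> [11]
DUP     -> [11, 11]
DUP     -> [11, 11, 11]
DUP     -> [11, 11, 11, 11]
ADD     -> [11, 11, 22]
OVER    -> [11, 11, 22, 11]
ADD     -> [11, 11, 33]
OVER    -> [11, 11, 33, 11]
ADD     -> [11, 11, 44]
POP     -> [11, 11]
POP     -> [11]
STORE 1 -> []
PUSH -9 -> [-9]
POP     -> []
LOAD 2  -> [11]
LOAD 2  -> [11, 11]
PUSH -1 -> [11, 11, -1]
STORE 0 -> [11, 11]
NEG     -> [11, -11]
SUB     -> [22]
NEG     -> [-22]

-22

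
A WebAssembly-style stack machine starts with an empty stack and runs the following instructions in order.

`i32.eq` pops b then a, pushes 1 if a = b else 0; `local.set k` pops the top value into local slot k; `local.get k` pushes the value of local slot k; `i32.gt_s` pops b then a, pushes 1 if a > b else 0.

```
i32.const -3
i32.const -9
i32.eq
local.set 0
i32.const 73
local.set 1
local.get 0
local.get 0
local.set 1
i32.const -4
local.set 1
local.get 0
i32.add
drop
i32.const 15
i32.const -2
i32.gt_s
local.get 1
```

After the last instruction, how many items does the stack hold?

i32.const -3 -> [-3]
i32.const -9 -> [-3, -9]
i32.eq       -> [0]
local.set 0  -> []
i32.const 73 -> [73]
local.set 1  -> []
local.get 0  -> [0]
local.get 0  -> [0, 0]
local.set 1  -> [0]
i32.const -4 -> [0, -4]
local.set 1  -> [0]
local.get 0  -> [0, 0]
i32.add      -> [0]
drop         -> []
i32.const 15 -> [15]
i32.const -2 -> [15, -2]
i32.gt_s     -> [1]
local.get 1  -> [1, -4]

2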